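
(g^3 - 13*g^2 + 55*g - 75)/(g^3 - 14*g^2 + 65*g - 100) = (g - 3)/(g - 4)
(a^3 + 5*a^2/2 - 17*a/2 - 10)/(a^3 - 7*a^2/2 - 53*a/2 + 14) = (2*a^2 - 3*a - 5)/(2*a^2 - 15*a + 7)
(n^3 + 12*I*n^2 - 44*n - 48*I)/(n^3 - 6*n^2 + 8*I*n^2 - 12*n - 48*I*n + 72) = (n + 4*I)/(n - 6)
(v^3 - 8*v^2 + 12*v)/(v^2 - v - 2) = v*(v - 6)/(v + 1)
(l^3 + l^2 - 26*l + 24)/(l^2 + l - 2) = (l^2 + 2*l - 24)/(l + 2)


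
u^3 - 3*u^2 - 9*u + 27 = (u - 3)^2*(u + 3)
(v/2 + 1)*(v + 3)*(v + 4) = v^3/2 + 9*v^2/2 + 13*v + 12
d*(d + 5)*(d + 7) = d^3 + 12*d^2 + 35*d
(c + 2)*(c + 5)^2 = c^3 + 12*c^2 + 45*c + 50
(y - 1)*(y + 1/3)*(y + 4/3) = y^3 + 2*y^2/3 - 11*y/9 - 4/9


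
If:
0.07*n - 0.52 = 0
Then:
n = 7.43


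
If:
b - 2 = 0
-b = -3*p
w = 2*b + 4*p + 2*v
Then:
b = 2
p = 2/3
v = w/2 - 10/3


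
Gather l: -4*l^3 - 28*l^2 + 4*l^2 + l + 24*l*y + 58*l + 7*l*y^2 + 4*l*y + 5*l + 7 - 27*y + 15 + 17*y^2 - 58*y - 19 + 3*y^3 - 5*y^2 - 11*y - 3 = -4*l^3 - 24*l^2 + l*(7*y^2 + 28*y + 64) + 3*y^3 + 12*y^2 - 96*y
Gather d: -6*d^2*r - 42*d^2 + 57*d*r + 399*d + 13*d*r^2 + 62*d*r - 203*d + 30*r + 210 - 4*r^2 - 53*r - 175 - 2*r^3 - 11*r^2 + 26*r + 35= d^2*(-6*r - 42) + d*(13*r^2 + 119*r + 196) - 2*r^3 - 15*r^2 + 3*r + 70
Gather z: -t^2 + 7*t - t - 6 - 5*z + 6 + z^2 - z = -t^2 + 6*t + z^2 - 6*z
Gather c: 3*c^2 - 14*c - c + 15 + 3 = 3*c^2 - 15*c + 18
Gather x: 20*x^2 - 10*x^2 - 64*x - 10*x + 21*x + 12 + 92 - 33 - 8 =10*x^2 - 53*x + 63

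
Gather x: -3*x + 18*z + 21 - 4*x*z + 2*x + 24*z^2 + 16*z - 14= x*(-4*z - 1) + 24*z^2 + 34*z + 7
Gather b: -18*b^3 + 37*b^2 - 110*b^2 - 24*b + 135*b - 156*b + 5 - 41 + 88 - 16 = -18*b^3 - 73*b^2 - 45*b + 36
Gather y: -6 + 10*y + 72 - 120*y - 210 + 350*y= 240*y - 144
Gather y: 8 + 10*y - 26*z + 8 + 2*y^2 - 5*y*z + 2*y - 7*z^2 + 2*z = 2*y^2 + y*(12 - 5*z) - 7*z^2 - 24*z + 16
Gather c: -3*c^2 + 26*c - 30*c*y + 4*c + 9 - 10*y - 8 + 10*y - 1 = -3*c^2 + c*(30 - 30*y)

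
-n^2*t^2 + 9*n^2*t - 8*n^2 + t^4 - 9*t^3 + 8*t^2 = (-n + t)*(n + t)*(t - 8)*(t - 1)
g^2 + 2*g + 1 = (g + 1)^2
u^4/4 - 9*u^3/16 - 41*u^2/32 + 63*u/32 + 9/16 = (u/4 + 1/2)*(u - 3)*(u - 3/2)*(u + 1/4)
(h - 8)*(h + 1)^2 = h^3 - 6*h^2 - 15*h - 8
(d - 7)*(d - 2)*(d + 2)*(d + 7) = d^4 - 53*d^2 + 196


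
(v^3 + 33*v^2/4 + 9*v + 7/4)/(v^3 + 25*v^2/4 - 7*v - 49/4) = (4*v + 1)/(4*v - 7)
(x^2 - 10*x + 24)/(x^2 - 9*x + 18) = (x - 4)/(x - 3)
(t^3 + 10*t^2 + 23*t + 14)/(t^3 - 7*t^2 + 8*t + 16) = (t^2 + 9*t + 14)/(t^2 - 8*t + 16)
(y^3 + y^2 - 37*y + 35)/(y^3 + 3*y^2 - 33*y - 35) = (y - 1)/(y + 1)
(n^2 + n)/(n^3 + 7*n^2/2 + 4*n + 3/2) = 2*n/(2*n^2 + 5*n + 3)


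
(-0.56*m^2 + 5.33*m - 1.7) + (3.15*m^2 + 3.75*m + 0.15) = 2.59*m^2 + 9.08*m - 1.55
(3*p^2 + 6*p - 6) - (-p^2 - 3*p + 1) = 4*p^2 + 9*p - 7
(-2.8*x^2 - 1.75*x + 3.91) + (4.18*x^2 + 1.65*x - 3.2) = 1.38*x^2 - 0.1*x + 0.71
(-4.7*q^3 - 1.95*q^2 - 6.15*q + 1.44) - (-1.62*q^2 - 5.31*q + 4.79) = -4.7*q^3 - 0.33*q^2 - 0.840000000000001*q - 3.35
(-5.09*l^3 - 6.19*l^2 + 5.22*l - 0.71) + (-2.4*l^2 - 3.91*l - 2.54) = -5.09*l^3 - 8.59*l^2 + 1.31*l - 3.25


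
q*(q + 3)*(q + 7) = q^3 + 10*q^2 + 21*q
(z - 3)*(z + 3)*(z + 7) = z^3 + 7*z^2 - 9*z - 63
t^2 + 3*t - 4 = (t - 1)*(t + 4)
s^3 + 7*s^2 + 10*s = s*(s + 2)*(s + 5)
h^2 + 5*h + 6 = (h + 2)*(h + 3)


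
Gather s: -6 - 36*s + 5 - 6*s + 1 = -42*s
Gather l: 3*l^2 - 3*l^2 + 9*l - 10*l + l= 0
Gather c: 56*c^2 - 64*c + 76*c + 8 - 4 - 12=56*c^2 + 12*c - 8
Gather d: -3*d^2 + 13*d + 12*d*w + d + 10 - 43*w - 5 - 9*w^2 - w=-3*d^2 + d*(12*w + 14) - 9*w^2 - 44*w + 5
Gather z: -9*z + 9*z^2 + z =9*z^2 - 8*z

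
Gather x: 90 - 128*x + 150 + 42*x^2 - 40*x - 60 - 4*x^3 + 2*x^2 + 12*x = -4*x^3 + 44*x^2 - 156*x + 180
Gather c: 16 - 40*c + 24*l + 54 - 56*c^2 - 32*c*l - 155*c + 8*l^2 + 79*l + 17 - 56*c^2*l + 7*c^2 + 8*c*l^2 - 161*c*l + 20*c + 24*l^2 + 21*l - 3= c^2*(-56*l - 49) + c*(8*l^2 - 193*l - 175) + 32*l^2 + 124*l + 84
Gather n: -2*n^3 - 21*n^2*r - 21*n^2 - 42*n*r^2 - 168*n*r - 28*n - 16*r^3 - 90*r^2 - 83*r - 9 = -2*n^3 + n^2*(-21*r - 21) + n*(-42*r^2 - 168*r - 28) - 16*r^3 - 90*r^2 - 83*r - 9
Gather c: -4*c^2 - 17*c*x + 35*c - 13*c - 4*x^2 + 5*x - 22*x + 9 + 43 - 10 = -4*c^2 + c*(22 - 17*x) - 4*x^2 - 17*x + 42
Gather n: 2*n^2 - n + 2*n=2*n^2 + n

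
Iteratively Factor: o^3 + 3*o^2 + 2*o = (o)*(o^2 + 3*o + 2) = o*(o + 2)*(o + 1)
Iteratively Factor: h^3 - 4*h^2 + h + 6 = (h - 3)*(h^2 - h - 2) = (h - 3)*(h - 2)*(h + 1)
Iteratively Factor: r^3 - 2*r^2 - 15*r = (r - 5)*(r^2 + 3*r) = r*(r - 5)*(r + 3)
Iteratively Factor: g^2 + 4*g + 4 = (g + 2)*(g + 2)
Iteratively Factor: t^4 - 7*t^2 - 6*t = (t - 3)*(t^3 + 3*t^2 + 2*t) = (t - 3)*(t + 2)*(t^2 + t) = t*(t - 3)*(t + 2)*(t + 1)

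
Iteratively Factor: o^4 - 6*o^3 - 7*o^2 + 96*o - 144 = (o - 3)*(o^3 - 3*o^2 - 16*o + 48) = (o - 4)*(o - 3)*(o^2 + o - 12) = (o - 4)*(o - 3)*(o + 4)*(o - 3)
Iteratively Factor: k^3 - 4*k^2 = (k)*(k^2 - 4*k) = k*(k - 4)*(k)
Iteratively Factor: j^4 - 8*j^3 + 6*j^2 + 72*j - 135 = (j - 5)*(j^3 - 3*j^2 - 9*j + 27) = (j - 5)*(j - 3)*(j^2 - 9) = (j - 5)*(j - 3)^2*(j + 3)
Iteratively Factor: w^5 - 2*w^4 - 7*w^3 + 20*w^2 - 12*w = (w - 2)*(w^4 - 7*w^2 + 6*w) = (w - 2)^2*(w^3 + 2*w^2 - 3*w) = (w - 2)^2*(w + 3)*(w^2 - w) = w*(w - 2)^2*(w + 3)*(w - 1)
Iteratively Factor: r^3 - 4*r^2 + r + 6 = (r + 1)*(r^2 - 5*r + 6) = (r - 2)*(r + 1)*(r - 3)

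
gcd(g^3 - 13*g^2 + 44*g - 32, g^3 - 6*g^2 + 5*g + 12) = g - 4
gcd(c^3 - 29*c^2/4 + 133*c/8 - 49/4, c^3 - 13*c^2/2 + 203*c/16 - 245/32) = c^2 - 21*c/4 + 49/8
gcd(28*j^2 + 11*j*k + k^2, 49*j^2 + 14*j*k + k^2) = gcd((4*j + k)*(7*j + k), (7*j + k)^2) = 7*j + k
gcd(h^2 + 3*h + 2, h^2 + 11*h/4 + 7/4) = h + 1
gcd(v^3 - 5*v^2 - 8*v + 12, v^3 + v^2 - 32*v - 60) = v^2 - 4*v - 12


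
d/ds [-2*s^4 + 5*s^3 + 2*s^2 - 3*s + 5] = -8*s^3 + 15*s^2 + 4*s - 3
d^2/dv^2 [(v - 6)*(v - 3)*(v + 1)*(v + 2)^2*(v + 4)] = 30*v^4 - 420*v^2 - 324*v + 392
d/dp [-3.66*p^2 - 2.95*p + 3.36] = -7.32*p - 2.95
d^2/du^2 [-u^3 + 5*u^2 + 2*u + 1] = 10 - 6*u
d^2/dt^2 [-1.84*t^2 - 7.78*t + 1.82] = -3.68000000000000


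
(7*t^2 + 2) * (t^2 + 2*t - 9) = 7*t^4 + 14*t^3 - 61*t^2 + 4*t - 18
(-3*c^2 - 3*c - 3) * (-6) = 18*c^2 + 18*c + 18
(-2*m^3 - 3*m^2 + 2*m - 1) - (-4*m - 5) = -2*m^3 - 3*m^2 + 6*m + 4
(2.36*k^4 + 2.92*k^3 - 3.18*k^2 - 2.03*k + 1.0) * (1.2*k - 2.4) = 2.832*k^5 - 2.16*k^4 - 10.824*k^3 + 5.196*k^2 + 6.072*k - 2.4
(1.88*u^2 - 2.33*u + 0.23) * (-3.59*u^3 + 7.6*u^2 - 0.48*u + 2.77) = -6.7492*u^5 + 22.6527*u^4 - 19.4361*u^3 + 8.074*u^2 - 6.5645*u + 0.6371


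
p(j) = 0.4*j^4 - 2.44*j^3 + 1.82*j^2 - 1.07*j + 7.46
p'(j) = 1.6*j^3 - 7.32*j^2 + 3.64*j - 1.07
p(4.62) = -17.01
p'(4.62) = 17.28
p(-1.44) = 21.78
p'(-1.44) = -26.27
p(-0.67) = 9.81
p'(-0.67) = -7.28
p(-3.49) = 196.42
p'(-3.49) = -170.95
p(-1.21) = 16.60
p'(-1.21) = -19.03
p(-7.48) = 2390.63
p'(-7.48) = -1107.47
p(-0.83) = 11.19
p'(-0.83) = -10.05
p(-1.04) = 13.75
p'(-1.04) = -14.57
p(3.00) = -12.85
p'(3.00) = -12.83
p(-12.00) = 12793.10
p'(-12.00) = -3863.63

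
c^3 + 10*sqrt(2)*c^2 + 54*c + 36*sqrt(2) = (c + sqrt(2))*(c + 3*sqrt(2))*(c + 6*sqrt(2))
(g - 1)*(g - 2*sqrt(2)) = g^2 - 2*sqrt(2)*g - g + 2*sqrt(2)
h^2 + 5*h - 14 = (h - 2)*(h + 7)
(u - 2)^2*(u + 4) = u^3 - 12*u + 16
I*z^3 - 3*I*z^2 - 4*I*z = z*(z - 4)*(I*z + I)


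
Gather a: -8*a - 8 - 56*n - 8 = -8*a - 56*n - 16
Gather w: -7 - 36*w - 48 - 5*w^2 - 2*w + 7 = -5*w^2 - 38*w - 48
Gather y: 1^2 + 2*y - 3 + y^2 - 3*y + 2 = y^2 - y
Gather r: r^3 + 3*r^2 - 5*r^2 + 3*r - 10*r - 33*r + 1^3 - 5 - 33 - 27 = r^3 - 2*r^2 - 40*r - 64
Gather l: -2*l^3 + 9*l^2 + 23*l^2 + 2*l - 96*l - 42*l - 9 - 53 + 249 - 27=-2*l^3 + 32*l^2 - 136*l + 160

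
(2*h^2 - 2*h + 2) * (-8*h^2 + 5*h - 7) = -16*h^4 + 26*h^3 - 40*h^2 + 24*h - 14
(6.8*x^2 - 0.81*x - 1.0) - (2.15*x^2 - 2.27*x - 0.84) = 4.65*x^2 + 1.46*x - 0.16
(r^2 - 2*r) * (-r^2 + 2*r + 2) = -r^4 + 4*r^3 - 2*r^2 - 4*r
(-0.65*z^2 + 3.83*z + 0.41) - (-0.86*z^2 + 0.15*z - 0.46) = 0.21*z^2 + 3.68*z + 0.87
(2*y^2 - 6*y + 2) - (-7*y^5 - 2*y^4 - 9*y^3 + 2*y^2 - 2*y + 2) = 7*y^5 + 2*y^4 + 9*y^3 - 4*y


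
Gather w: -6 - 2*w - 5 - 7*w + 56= 45 - 9*w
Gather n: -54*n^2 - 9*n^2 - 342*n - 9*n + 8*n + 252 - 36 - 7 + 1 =-63*n^2 - 343*n + 210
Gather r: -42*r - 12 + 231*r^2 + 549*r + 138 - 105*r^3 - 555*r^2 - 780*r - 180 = -105*r^3 - 324*r^2 - 273*r - 54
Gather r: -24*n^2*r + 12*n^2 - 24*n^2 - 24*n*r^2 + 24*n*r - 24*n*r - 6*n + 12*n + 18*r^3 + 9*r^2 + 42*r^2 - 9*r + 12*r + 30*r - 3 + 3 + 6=-12*n^2 + 6*n + 18*r^3 + r^2*(51 - 24*n) + r*(33 - 24*n^2) + 6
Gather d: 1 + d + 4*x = d + 4*x + 1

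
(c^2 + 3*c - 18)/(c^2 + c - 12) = (c + 6)/(c + 4)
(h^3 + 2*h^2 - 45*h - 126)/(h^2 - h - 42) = h + 3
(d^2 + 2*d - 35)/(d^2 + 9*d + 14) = (d - 5)/(d + 2)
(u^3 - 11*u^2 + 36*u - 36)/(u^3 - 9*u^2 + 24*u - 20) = (u^2 - 9*u + 18)/(u^2 - 7*u + 10)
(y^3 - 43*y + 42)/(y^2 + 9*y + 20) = (y^3 - 43*y + 42)/(y^2 + 9*y + 20)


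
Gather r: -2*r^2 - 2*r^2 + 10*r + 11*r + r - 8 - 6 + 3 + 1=-4*r^2 + 22*r - 10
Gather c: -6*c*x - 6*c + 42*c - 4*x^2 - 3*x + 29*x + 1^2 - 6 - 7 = c*(36 - 6*x) - 4*x^2 + 26*x - 12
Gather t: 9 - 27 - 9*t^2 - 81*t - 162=-9*t^2 - 81*t - 180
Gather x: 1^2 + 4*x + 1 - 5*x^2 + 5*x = -5*x^2 + 9*x + 2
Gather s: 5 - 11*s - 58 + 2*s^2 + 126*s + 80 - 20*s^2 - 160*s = -18*s^2 - 45*s + 27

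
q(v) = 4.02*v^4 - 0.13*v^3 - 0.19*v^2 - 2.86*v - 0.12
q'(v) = 16.08*v^3 - 0.39*v^2 - 0.38*v - 2.86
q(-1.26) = 13.57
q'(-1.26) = -35.17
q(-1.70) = 38.41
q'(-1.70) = -82.34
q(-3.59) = 681.45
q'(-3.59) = -750.52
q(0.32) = -1.02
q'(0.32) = -2.49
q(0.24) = -0.81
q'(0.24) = -2.75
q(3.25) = 432.61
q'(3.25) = 543.78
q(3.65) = 694.09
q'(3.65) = 772.48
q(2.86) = 256.07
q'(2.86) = 369.03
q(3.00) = 311.70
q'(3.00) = 426.65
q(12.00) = 83072.28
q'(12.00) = 27722.66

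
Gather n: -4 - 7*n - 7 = -7*n - 11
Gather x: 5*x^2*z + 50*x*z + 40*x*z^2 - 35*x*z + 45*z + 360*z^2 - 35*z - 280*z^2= 5*x^2*z + x*(40*z^2 + 15*z) + 80*z^2 + 10*z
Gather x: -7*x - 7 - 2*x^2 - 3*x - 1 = -2*x^2 - 10*x - 8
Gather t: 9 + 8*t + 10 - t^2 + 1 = -t^2 + 8*t + 20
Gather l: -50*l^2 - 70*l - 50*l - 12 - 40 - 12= -50*l^2 - 120*l - 64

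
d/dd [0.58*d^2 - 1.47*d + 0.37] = 1.16*d - 1.47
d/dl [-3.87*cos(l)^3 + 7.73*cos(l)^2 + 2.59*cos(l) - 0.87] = (11.61*cos(l)^2 - 15.46*cos(l) - 2.59)*sin(l)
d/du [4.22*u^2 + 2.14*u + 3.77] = 8.44*u + 2.14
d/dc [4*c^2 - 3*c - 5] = 8*c - 3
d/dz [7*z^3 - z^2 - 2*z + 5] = 21*z^2 - 2*z - 2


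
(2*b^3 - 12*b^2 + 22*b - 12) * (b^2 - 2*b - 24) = 2*b^5 - 16*b^4 - 2*b^3 + 232*b^2 - 504*b + 288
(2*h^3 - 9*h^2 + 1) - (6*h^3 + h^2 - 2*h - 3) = -4*h^3 - 10*h^2 + 2*h + 4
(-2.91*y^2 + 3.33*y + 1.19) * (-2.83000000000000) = 8.2353*y^2 - 9.4239*y - 3.3677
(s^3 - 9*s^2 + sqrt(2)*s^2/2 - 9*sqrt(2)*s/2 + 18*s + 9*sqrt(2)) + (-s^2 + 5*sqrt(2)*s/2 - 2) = s^3 - 10*s^2 + sqrt(2)*s^2/2 - 2*sqrt(2)*s + 18*s - 2 + 9*sqrt(2)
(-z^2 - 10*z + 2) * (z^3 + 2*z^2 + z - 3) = -z^5 - 12*z^4 - 19*z^3 - 3*z^2 + 32*z - 6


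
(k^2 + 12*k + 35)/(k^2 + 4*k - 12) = (k^2 + 12*k + 35)/(k^2 + 4*k - 12)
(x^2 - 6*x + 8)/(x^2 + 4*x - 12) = (x - 4)/(x + 6)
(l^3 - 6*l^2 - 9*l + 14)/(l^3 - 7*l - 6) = (l^2 - 8*l + 7)/(l^2 - 2*l - 3)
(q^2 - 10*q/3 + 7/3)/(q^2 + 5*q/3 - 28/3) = (q - 1)/(q + 4)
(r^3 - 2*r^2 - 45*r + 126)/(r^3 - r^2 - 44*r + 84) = (r - 3)/(r - 2)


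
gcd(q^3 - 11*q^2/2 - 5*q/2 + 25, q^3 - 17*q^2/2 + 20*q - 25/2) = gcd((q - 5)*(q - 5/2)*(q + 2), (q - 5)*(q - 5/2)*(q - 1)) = q^2 - 15*q/2 + 25/2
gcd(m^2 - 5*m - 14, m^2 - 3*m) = 1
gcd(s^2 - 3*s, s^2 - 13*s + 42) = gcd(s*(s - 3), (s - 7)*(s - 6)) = 1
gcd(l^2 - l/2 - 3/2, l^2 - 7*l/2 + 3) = l - 3/2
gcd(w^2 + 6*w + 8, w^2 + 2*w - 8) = w + 4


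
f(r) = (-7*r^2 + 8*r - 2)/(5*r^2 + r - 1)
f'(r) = (8 - 14*r)/(5*r^2 + r - 1) + (-10*r - 1)*(-7*r^2 + 8*r - 2)/(5*r^2 + r - 1)^2 = (-47*r^2 + 34*r - 6)/(25*r^4 + 10*r^3 - 9*r^2 - 2*r + 1)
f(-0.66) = -19.94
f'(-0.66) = -182.29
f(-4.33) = -1.90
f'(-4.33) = -0.13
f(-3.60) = -2.02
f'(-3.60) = -0.20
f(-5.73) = -1.76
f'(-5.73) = -0.07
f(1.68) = -0.56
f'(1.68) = -0.37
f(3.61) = -0.95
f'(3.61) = -0.11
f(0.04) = 1.78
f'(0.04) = -5.20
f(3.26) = -0.91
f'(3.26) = -0.13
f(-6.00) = -1.75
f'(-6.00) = -0.06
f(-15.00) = -1.53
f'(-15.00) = -0.00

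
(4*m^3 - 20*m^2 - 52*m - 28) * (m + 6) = 4*m^4 + 4*m^3 - 172*m^2 - 340*m - 168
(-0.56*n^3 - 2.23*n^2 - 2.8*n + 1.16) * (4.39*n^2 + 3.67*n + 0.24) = -2.4584*n^5 - 11.8449*n^4 - 20.6105*n^3 - 5.7188*n^2 + 3.5852*n + 0.2784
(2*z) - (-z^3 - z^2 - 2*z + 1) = z^3 + z^2 + 4*z - 1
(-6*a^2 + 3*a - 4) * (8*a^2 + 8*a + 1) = -48*a^4 - 24*a^3 - 14*a^2 - 29*a - 4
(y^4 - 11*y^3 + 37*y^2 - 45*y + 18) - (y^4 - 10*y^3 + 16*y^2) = -y^3 + 21*y^2 - 45*y + 18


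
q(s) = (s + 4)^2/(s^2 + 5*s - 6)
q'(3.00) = -0.89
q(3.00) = 2.72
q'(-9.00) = 0.03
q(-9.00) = 0.83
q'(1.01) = -35714.27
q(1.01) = 358.06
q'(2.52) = -1.54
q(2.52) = 3.28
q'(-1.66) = -0.47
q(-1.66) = -0.47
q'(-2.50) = -0.24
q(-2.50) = -0.18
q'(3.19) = -0.74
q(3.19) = 2.57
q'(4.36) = -0.31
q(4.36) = 2.01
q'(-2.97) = -0.16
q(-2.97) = -0.09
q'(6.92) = -0.10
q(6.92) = 1.56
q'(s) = (-2*s - 5)*(s + 4)^2/(s^2 + 5*s - 6)^2 + (2*s + 8)/(s^2 + 5*s - 6)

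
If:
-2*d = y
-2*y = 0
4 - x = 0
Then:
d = 0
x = 4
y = 0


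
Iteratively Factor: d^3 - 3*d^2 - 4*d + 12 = (d + 2)*(d^2 - 5*d + 6) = (d - 3)*(d + 2)*(d - 2)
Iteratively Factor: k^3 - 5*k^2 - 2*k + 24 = (k - 4)*(k^2 - k - 6) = (k - 4)*(k - 3)*(k + 2)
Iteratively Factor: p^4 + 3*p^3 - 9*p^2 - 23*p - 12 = (p - 3)*(p^3 + 6*p^2 + 9*p + 4) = (p - 3)*(p + 1)*(p^2 + 5*p + 4) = (p - 3)*(p + 1)*(p + 4)*(p + 1)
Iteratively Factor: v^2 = (v)*(v)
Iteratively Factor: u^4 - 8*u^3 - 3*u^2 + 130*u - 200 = (u - 5)*(u^3 - 3*u^2 - 18*u + 40) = (u - 5)*(u + 4)*(u^2 - 7*u + 10) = (u - 5)^2*(u + 4)*(u - 2)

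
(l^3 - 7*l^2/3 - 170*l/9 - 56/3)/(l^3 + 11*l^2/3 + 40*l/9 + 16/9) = (3*l^2 - 11*l - 42)/(3*l^2 + 7*l + 4)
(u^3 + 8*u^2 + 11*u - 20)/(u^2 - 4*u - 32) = (u^2 + 4*u - 5)/(u - 8)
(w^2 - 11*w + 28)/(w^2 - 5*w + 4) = (w - 7)/(w - 1)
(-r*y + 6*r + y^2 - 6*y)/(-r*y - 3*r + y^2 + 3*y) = (y - 6)/(y + 3)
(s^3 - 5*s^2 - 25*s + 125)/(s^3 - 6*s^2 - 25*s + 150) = (s - 5)/(s - 6)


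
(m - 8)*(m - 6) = m^2 - 14*m + 48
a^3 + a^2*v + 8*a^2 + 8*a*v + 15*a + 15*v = (a + 3)*(a + 5)*(a + v)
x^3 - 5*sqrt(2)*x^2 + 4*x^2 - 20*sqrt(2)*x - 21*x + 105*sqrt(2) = (x - 3)*(x + 7)*(x - 5*sqrt(2))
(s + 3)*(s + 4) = s^2 + 7*s + 12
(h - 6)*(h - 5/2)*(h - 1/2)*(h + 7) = h^4 - 2*h^3 - 175*h^2/4 + 509*h/4 - 105/2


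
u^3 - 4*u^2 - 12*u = u*(u - 6)*(u + 2)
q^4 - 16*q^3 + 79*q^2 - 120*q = q*(q - 8)*(q - 5)*(q - 3)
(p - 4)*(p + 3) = p^2 - p - 12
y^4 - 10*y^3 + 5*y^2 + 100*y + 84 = (y - 7)*(y - 6)*(y + 1)*(y + 2)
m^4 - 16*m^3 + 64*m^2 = m^2*(m - 8)^2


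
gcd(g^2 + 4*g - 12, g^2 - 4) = g - 2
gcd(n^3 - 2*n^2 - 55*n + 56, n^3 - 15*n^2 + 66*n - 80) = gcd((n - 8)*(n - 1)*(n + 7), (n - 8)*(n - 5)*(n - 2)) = n - 8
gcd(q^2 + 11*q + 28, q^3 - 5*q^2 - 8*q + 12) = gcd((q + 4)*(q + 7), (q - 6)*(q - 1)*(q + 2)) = 1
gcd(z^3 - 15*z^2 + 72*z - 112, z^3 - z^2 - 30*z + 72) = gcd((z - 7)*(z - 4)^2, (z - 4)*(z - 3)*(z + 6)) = z - 4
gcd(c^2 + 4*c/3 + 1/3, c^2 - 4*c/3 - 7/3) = c + 1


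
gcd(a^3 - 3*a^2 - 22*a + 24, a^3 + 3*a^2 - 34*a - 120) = a^2 - 2*a - 24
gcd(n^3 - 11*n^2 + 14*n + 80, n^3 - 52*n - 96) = n^2 - 6*n - 16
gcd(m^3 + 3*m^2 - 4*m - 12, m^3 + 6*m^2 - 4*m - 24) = m^2 - 4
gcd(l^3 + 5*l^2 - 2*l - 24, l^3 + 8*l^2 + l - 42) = l^2 + l - 6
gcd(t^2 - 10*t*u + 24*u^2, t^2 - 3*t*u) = 1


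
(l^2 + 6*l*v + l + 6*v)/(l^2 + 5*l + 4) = (l + 6*v)/(l + 4)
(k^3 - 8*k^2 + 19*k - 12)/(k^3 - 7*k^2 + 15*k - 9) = (k - 4)/(k - 3)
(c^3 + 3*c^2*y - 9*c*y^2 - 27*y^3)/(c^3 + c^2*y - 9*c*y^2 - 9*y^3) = (c + 3*y)/(c + y)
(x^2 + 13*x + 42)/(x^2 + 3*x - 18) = (x + 7)/(x - 3)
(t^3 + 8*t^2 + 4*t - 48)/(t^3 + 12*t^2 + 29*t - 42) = (t^2 + 2*t - 8)/(t^2 + 6*t - 7)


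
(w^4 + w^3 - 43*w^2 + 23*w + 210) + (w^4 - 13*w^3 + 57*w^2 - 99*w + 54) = 2*w^4 - 12*w^3 + 14*w^2 - 76*w + 264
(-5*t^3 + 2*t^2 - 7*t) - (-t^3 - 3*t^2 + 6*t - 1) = -4*t^3 + 5*t^2 - 13*t + 1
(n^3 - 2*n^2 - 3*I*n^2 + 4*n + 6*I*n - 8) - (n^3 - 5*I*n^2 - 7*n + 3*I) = -2*n^2 + 2*I*n^2 + 11*n + 6*I*n - 8 - 3*I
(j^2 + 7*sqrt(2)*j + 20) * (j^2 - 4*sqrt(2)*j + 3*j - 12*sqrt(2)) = j^4 + 3*j^3 + 3*sqrt(2)*j^3 - 36*j^2 + 9*sqrt(2)*j^2 - 80*sqrt(2)*j - 108*j - 240*sqrt(2)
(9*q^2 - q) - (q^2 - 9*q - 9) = 8*q^2 + 8*q + 9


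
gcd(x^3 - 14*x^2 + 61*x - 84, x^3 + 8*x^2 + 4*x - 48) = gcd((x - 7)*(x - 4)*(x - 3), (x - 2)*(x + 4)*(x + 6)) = 1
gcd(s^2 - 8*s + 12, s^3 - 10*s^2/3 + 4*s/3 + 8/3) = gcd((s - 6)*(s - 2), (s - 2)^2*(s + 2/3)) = s - 2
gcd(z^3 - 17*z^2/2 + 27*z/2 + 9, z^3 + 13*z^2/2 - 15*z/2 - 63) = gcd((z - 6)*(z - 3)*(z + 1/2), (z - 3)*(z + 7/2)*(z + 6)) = z - 3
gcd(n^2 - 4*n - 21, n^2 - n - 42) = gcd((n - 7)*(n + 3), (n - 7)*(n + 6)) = n - 7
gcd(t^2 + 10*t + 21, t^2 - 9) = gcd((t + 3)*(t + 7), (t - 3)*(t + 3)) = t + 3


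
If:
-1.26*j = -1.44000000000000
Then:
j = 1.14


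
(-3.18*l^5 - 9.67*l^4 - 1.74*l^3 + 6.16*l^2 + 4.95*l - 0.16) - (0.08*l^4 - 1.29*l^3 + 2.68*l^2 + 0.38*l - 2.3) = -3.18*l^5 - 9.75*l^4 - 0.45*l^3 + 3.48*l^2 + 4.57*l + 2.14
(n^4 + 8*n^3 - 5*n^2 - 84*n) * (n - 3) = n^5 + 5*n^4 - 29*n^3 - 69*n^2 + 252*n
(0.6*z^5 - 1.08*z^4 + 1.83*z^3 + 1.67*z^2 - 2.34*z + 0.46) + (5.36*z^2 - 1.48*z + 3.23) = 0.6*z^5 - 1.08*z^4 + 1.83*z^3 + 7.03*z^2 - 3.82*z + 3.69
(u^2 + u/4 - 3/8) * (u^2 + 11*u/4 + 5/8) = u^4 + 3*u^3 + 15*u^2/16 - 7*u/8 - 15/64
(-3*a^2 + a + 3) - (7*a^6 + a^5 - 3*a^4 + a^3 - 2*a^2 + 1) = -7*a^6 - a^5 + 3*a^4 - a^3 - a^2 + a + 2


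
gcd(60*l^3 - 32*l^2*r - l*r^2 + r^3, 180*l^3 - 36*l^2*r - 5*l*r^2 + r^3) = -30*l^2 + l*r + r^2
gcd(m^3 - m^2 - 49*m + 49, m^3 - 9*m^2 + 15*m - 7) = m^2 - 8*m + 7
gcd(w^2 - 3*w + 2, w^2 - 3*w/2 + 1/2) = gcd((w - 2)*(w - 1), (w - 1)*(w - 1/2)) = w - 1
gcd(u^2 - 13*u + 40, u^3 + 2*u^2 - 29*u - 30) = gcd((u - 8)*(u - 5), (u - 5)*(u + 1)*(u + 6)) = u - 5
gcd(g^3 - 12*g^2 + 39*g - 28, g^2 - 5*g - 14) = g - 7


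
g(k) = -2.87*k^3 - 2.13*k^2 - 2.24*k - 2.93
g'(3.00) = -92.51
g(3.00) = -106.31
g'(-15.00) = -1875.59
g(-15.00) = 9237.67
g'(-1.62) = -17.93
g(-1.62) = 7.31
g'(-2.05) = -29.69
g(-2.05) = 17.44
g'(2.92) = -88.09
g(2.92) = -99.09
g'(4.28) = -178.19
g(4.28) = -276.55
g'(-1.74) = -20.90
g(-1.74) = 9.64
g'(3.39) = -115.63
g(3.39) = -146.81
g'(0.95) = -14.06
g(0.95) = -9.44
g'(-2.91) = -62.75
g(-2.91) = 56.27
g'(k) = -8.61*k^2 - 4.26*k - 2.24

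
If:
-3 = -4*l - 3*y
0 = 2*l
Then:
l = 0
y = 1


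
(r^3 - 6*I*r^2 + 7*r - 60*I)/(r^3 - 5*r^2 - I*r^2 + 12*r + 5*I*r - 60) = (r - 5*I)/(r - 5)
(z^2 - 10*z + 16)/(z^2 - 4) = (z - 8)/(z + 2)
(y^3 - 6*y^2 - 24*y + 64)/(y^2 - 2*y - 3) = (-y^3 + 6*y^2 + 24*y - 64)/(-y^2 + 2*y + 3)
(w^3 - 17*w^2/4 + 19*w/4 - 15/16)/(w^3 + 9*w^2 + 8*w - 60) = (16*w^3 - 68*w^2 + 76*w - 15)/(16*(w^3 + 9*w^2 + 8*w - 60))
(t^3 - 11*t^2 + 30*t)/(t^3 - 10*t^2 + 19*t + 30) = t/(t + 1)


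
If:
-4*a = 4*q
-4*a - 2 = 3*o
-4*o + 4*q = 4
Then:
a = 1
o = -2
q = -1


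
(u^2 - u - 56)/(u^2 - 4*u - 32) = (u + 7)/(u + 4)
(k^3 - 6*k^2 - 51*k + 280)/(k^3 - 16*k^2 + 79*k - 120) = (k + 7)/(k - 3)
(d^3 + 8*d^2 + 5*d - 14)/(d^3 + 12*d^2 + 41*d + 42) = (d - 1)/(d + 3)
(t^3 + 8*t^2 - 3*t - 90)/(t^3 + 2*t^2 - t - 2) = (t^3 + 8*t^2 - 3*t - 90)/(t^3 + 2*t^2 - t - 2)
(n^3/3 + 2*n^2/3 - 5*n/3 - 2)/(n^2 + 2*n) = (n^3 + 2*n^2 - 5*n - 6)/(3*n*(n + 2))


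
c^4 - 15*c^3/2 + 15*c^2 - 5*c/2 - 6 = (c - 4)*(c - 3)*(c - 1)*(c + 1/2)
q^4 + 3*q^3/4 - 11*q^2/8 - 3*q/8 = q*(q - 1)*(q + 1/4)*(q + 3/2)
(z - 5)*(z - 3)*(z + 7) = z^3 - z^2 - 41*z + 105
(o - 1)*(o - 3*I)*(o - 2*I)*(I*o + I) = I*o^4 + 5*o^3 - 7*I*o^2 - 5*o + 6*I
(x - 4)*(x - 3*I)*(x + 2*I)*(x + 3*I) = x^4 - 4*x^3 + 2*I*x^3 + 9*x^2 - 8*I*x^2 - 36*x + 18*I*x - 72*I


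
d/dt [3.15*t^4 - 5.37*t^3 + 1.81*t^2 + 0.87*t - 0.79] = 12.6*t^3 - 16.11*t^2 + 3.62*t + 0.87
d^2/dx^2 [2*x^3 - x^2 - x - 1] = 12*x - 2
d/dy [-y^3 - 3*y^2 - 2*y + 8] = -3*y^2 - 6*y - 2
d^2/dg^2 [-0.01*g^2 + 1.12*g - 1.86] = -0.0200000000000000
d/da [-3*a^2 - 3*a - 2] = -6*a - 3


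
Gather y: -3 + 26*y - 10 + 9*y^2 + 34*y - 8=9*y^2 + 60*y - 21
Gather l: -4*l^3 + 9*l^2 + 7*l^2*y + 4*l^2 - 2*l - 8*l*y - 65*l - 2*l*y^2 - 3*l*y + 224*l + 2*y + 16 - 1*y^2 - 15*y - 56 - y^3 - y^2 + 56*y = -4*l^3 + l^2*(7*y + 13) + l*(-2*y^2 - 11*y + 157) - y^3 - 2*y^2 + 43*y - 40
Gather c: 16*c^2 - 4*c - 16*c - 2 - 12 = 16*c^2 - 20*c - 14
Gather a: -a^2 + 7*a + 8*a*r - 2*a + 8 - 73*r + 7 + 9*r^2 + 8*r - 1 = -a^2 + a*(8*r + 5) + 9*r^2 - 65*r + 14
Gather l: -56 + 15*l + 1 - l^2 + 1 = -l^2 + 15*l - 54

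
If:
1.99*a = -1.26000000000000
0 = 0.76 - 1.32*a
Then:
No Solution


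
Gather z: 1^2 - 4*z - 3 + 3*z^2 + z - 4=3*z^2 - 3*z - 6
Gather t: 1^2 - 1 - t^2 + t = -t^2 + t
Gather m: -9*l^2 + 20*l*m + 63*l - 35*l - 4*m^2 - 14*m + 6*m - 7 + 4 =-9*l^2 + 28*l - 4*m^2 + m*(20*l - 8) - 3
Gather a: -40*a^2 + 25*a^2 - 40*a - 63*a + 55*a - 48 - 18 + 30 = -15*a^2 - 48*a - 36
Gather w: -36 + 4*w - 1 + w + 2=5*w - 35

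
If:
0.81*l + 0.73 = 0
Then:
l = -0.90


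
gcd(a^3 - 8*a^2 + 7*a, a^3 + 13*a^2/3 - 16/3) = a - 1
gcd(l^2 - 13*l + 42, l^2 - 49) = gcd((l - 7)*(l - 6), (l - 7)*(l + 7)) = l - 7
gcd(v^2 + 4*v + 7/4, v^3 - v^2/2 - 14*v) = v + 7/2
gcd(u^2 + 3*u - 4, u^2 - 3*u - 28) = u + 4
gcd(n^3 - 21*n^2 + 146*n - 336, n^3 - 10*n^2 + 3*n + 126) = n^2 - 13*n + 42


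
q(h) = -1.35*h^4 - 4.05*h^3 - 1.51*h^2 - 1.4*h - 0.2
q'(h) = -5.4*h^3 - 12.15*h^2 - 3.02*h - 1.4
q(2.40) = -113.03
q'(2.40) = -153.28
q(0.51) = -1.94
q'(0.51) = -6.82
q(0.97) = -7.87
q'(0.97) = -20.69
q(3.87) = -565.79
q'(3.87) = -508.04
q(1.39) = -20.98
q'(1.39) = -43.58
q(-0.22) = 0.07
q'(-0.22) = -1.27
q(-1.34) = 4.36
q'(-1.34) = -6.18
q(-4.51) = -211.60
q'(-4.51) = 260.45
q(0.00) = -0.20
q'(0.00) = -1.40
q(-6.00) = -920.96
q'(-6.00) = 745.72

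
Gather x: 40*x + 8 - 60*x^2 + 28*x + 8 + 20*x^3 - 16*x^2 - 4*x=20*x^3 - 76*x^2 + 64*x + 16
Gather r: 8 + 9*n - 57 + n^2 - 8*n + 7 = n^2 + n - 42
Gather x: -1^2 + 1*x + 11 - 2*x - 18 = -x - 8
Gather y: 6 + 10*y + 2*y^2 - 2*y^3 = -2*y^3 + 2*y^2 + 10*y + 6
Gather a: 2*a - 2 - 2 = 2*a - 4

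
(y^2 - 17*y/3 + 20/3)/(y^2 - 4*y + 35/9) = 3*(y - 4)/(3*y - 7)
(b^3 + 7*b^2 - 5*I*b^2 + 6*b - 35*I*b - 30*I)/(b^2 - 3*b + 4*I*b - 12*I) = (b^3 + b^2*(7 - 5*I) + b*(6 - 35*I) - 30*I)/(b^2 + b*(-3 + 4*I) - 12*I)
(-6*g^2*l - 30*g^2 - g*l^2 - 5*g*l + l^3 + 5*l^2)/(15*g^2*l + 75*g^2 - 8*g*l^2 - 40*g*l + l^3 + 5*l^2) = (-2*g - l)/(5*g - l)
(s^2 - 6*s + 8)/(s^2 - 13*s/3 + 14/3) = 3*(s - 4)/(3*s - 7)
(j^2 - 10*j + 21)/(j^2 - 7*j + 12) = (j - 7)/(j - 4)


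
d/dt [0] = 0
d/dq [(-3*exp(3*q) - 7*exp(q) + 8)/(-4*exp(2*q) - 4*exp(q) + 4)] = (-(2*exp(q) + 1)*(3*exp(3*q) + 7*exp(q) - 8) + (9*exp(2*q) + 7)*(exp(2*q) + exp(q) - 1))*exp(q)/(4*(exp(2*q) + exp(q) - 1)^2)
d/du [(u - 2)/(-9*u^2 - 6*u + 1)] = (9*u^2 - 36*u - 11)/(81*u^4 + 108*u^3 + 18*u^2 - 12*u + 1)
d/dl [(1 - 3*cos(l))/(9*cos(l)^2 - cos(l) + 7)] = (27*sin(l)^2 + 18*cos(l) - 7)*sin(l)/(9*sin(l)^2 + cos(l) - 16)^2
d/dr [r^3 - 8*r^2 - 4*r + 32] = 3*r^2 - 16*r - 4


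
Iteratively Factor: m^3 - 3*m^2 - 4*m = (m - 4)*(m^2 + m) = (m - 4)*(m + 1)*(m)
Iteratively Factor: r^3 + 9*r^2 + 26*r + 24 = (r + 2)*(r^2 + 7*r + 12) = (r + 2)*(r + 4)*(r + 3)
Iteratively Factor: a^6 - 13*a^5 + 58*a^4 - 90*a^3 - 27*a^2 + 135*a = (a - 5)*(a^5 - 8*a^4 + 18*a^3 - 27*a) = (a - 5)*(a - 3)*(a^4 - 5*a^3 + 3*a^2 + 9*a) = (a - 5)*(a - 3)^2*(a^3 - 2*a^2 - 3*a) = a*(a - 5)*(a - 3)^2*(a^2 - 2*a - 3) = a*(a - 5)*(a - 3)^2*(a + 1)*(a - 3)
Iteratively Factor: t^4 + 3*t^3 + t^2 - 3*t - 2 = (t + 1)*(t^3 + 2*t^2 - t - 2) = (t + 1)^2*(t^2 + t - 2) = (t + 1)^2*(t + 2)*(t - 1)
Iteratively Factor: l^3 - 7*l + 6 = (l + 3)*(l^2 - 3*l + 2) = (l - 2)*(l + 3)*(l - 1)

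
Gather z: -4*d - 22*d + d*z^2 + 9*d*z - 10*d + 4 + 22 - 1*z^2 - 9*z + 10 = -36*d + z^2*(d - 1) + z*(9*d - 9) + 36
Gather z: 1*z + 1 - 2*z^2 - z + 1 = 2 - 2*z^2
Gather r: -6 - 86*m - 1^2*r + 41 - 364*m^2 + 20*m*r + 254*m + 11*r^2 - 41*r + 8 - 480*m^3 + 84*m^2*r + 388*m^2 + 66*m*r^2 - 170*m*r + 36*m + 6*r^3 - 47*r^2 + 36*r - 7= -480*m^3 + 24*m^2 + 204*m + 6*r^3 + r^2*(66*m - 36) + r*(84*m^2 - 150*m - 6) + 36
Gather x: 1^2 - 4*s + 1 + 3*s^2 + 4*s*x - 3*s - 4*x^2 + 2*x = 3*s^2 - 7*s - 4*x^2 + x*(4*s + 2) + 2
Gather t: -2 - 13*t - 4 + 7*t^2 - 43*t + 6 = 7*t^2 - 56*t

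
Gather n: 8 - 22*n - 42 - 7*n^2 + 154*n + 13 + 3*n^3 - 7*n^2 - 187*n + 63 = 3*n^3 - 14*n^2 - 55*n + 42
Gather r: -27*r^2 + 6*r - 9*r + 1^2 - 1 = -27*r^2 - 3*r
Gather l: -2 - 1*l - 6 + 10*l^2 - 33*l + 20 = 10*l^2 - 34*l + 12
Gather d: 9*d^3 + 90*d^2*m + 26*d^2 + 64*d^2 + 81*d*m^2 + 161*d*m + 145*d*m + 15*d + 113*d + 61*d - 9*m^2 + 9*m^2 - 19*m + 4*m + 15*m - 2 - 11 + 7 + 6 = 9*d^3 + d^2*(90*m + 90) + d*(81*m^2 + 306*m + 189)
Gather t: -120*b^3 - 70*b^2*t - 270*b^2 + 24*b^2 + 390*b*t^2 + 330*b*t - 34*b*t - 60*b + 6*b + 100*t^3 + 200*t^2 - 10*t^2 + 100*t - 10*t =-120*b^3 - 246*b^2 - 54*b + 100*t^3 + t^2*(390*b + 190) + t*(-70*b^2 + 296*b + 90)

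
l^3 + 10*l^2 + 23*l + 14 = (l + 1)*(l + 2)*(l + 7)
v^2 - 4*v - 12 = (v - 6)*(v + 2)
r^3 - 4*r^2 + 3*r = r*(r - 3)*(r - 1)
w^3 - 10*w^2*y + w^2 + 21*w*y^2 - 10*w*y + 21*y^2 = (w + 1)*(w - 7*y)*(w - 3*y)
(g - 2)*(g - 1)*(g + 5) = g^3 + 2*g^2 - 13*g + 10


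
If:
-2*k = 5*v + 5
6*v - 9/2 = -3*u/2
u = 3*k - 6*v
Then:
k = 5/19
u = 141/19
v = -21/19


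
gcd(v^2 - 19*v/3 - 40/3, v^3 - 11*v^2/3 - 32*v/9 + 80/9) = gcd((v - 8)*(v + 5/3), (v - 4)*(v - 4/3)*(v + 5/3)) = v + 5/3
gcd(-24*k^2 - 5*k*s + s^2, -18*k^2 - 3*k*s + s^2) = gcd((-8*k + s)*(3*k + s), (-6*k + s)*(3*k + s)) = 3*k + s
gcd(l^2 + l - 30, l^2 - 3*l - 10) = l - 5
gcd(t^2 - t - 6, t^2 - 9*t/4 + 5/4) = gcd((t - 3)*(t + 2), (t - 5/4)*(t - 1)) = 1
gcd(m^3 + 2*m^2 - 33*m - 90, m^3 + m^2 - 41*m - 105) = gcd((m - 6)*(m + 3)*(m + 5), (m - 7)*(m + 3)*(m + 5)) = m^2 + 8*m + 15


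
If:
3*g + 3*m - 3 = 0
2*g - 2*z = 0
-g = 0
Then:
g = 0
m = 1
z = 0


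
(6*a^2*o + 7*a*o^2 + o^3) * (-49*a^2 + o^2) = -294*a^4*o - 343*a^3*o^2 - 43*a^2*o^3 + 7*a*o^4 + o^5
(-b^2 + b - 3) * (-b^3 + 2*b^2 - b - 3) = b^5 - 3*b^4 + 6*b^3 - 4*b^2 + 9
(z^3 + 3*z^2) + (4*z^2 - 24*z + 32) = z^3 + 7*z^2 - 24*z + 32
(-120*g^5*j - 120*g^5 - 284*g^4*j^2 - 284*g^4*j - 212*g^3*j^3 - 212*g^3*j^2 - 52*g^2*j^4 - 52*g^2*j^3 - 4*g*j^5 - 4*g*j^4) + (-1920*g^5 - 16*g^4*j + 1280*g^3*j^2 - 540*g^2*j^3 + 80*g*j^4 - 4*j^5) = -120*g^5*j - 2040*g^5 - 284*g^4*j^2 - 300*g^4*j - 212*g^3*j^3 + 1068*g^3*j^2 - 52*g^2*j^4 - 592*g^2*j^3 - 4*g*j^5 + 76*g*j^4 - 4*j^5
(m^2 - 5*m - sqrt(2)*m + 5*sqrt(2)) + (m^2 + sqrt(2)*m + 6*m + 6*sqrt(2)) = 2*m^2 + m + 11*sqrt(2)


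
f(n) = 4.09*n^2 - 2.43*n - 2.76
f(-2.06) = 19.60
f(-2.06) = 19.60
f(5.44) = 105.06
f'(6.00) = 46.65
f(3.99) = 52.66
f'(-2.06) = -19.28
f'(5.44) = 42.07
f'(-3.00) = -26.97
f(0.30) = -3.12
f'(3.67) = 27.59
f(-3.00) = 41.34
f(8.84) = 295.37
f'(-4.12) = -36.13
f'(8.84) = 69.88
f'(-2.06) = -19.28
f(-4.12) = 76.68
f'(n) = 8.18*n - 2.43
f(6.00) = 129.90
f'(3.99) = 30.21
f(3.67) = 43.41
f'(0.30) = 0.02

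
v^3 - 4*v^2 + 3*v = v*(v - 3)*(v - 1)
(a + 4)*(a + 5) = a^2 + 9*a + 20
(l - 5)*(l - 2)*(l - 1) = l^3 - 8*l^2 + 17*l - 10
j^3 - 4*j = j*(j - 2)*(j + 2)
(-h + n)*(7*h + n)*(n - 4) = -7*h^2*n + 28*h^2 + 6*h*n^2 - 24*h*n + n^3 - 4*n^2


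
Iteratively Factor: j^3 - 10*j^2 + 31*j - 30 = (j - 2)*(j^2 - 8*j + 15) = (j - 5)*(j - 2)*(j - 3)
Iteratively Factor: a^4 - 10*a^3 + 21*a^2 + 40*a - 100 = (a - 5)*(a^3 - 5*a^2 - 4*a + 20) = (a - 5)^2*(a^2 - 4) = (a - 5)^2*(a - 2)*(a + 2)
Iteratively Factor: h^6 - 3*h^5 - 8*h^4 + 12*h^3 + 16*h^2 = (h + 1)*(h^5 - 4*h^4 - 4*h^3 + 16*h^2) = (h - 4)*(h + 1)*(h^4 - 4*h^2) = (h - 4)*(h - 2)*(h + 1)*(h^3 + 2*h^2) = h*(h - 4)*(h - 2)*(h + 1)*(h^2 + 2*h) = h*(h - 4)*(h - 2)*(h + 1)*(h + 2)*(h)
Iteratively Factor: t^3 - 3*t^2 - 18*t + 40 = (t - 2)*(t^2 - t - 20) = (t - 2)*(t + 4)*(t - 5)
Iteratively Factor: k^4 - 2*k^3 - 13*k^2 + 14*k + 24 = (k + 3)*(k^3 - 5*k^2 + 2*k + 8) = (k - 4)*(k + 3)*(k^2 - k - 2) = (k - 4)*(k + 1)*(k + 3)*(k - 2)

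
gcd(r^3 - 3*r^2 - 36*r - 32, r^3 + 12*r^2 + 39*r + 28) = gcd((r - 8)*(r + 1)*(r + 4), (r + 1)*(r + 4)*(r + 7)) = r^2 + 5*r + 4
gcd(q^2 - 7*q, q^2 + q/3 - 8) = 1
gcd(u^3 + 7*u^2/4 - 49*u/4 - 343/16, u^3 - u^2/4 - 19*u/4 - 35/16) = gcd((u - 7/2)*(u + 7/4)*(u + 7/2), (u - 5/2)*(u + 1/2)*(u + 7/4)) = u + 7/4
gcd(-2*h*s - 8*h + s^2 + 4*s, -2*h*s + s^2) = -2*h + s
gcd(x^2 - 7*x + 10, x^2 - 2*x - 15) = x - 5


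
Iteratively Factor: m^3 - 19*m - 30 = (m + 2)*(m^2 - 2*m - 15) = (m - 5)*(m + 2)*(m + 3)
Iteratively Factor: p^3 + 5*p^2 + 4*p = (p + 1)*(p^2 + 4*p) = p*(p + 1)*(p + 4)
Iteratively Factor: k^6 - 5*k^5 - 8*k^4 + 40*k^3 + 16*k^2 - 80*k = (k - 2)*(k^5 - 3*k^4 - 14*k^3 + 12*k^2 + 40*k) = (k - 2)*(k + 2)*(k^4 - 5*k^3 - 4*k^2 + 20*k) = (k - 5)*(k - 2)*(k + 2)*(k^3 - 4*k) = (k - 5)*(k - 2)*(k + 2)^2*(k^2 - 2*k) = k*(k - 5)*(k - 2)*(k + 2)^2*(k - 2)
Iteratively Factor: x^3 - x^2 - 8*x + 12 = (x - 2)*(x^2 + x - 6) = (x - 2)*(x + 3)*(x - 2)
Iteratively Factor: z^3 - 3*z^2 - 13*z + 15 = (z + 3)*(z^2 - 6*z + 5) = (z - 5)*(z + 3)*(z - 1)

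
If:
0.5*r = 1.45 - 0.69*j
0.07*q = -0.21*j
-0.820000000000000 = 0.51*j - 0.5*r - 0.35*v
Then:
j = 0.291666666666667*v + 0.525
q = -0.875*v - 1.575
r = 2.1755 - 0.4025*v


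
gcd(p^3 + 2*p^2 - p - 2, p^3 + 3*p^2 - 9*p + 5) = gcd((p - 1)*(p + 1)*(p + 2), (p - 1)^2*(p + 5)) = p - 1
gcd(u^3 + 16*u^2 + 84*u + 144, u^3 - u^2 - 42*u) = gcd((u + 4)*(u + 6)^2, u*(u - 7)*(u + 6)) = u + 6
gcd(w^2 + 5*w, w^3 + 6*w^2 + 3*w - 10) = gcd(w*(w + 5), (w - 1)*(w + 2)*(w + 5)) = w + 5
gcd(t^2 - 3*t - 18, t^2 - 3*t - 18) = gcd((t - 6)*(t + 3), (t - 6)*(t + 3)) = t^2 - 3*t - 18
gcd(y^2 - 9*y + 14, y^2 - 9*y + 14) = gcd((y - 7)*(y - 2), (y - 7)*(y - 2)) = y^2 - 9*y + 14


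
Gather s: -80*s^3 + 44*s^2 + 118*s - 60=-80*s^3 + 44*s^2 + 118*s - 60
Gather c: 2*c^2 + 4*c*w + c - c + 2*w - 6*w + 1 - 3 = 2*c^2 + 4*c*w - 4*w - 2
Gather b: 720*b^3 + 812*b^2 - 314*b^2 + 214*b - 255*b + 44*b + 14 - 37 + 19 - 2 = 720*b^3 + 498*b^2 + 3*b - 6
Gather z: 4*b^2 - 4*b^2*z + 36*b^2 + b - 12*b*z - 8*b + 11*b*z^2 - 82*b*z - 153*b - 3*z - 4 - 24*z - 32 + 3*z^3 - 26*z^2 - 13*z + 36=40*b^2 - 160*b + 3*z^3 + z^2*(11*b - 26) + z*(-4*b^2 - 94*b - 40)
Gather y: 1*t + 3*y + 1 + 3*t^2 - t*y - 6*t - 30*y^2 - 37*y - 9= 3*t^2 - 5*t - 30*y^2 + y*(-t - 34) - 8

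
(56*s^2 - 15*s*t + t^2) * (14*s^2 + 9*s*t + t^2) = 784*s^4 + 294*s^3*t - 65*s^2*t^2 - 6*s*t^3 + t^4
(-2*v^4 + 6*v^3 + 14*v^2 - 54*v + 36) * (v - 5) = -2*v^5 + 16*v^4 - 16*v^3 - 124*v^2 + 306*v - 180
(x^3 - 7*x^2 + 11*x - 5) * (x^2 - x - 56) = x^5 - 8*x^4 - 38*x^3 + 376*x^2 - 611*x + 280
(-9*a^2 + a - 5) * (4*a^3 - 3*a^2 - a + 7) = -36*a^5 + 31*a^4 - 14*a^3 - 49*a^2 + 12*a - 35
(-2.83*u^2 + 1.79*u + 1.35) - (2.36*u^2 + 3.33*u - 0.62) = -5.19*u^2 - 1.54*u + 1.97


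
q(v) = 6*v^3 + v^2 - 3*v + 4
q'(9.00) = 1473.00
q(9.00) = 4432.00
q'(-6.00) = 633.00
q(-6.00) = -1238.00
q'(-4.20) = 306.12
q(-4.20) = -410.29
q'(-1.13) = 17.72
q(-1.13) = 0.01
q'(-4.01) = 278.42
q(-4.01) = -354.78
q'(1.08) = 20.16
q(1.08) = 9.48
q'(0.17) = -2.14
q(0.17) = 3.55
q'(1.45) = 37.74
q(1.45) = 20.04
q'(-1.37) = 28.04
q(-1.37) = -5.44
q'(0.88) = 12.70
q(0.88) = 6.22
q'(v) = 18*v^2 + 2*v - 3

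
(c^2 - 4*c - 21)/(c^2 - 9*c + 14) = (c + 3)/(c - 2)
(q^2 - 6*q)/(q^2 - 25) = q*(q - 6)/(q^2 - 25)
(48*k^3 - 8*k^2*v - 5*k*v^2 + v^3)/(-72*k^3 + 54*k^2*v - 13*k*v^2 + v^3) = (-12*k^2 - k*v + v^2)/(18*k^2 - 9*k*v + v^2)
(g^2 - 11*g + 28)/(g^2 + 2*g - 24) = (g - 7)/(g + 6)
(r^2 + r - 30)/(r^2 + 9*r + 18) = (r - 5)/(r + 3)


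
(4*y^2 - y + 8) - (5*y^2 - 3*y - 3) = -y^2 + 2*y + 11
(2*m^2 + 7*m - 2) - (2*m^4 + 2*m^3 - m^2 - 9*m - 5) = -2*m^4 - 2*m^3 + 3*m^2 + 16*m + 3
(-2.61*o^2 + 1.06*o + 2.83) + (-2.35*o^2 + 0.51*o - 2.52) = -4.96*o^2 + 1.57*o + 0.31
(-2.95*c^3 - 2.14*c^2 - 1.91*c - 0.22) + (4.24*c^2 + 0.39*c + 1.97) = -2.95*c^3 + 2.1*c^2 - 1.52*c + 1.75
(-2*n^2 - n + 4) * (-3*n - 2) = 6*n^3 + 7*n^2 - 10*n - 8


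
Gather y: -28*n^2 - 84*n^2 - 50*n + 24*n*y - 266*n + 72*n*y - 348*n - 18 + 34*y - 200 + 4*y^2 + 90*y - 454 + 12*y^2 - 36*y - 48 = -112*n^2 - 664*n + 16*y^2 + y*(96*n + 88) - 720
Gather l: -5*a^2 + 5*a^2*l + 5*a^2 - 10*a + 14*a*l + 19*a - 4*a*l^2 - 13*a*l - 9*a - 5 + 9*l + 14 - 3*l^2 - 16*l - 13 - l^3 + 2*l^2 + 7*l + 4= -l^3 + l^2*(-4*a - 1) + l*(5*a^2 + a)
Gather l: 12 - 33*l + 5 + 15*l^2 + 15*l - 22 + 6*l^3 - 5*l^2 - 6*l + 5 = 6*l^3 + 10*l^2 - 24*l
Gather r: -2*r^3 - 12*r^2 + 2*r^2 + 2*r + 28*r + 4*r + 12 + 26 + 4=-2*r^3 - 10*r^2 + 34*r + 42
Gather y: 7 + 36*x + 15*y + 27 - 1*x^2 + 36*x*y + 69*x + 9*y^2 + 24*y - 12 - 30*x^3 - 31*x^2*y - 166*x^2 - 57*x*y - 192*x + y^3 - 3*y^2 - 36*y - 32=-30*x^3 - 167*x^2 - 87*x + y^3 + 6*y^2 + y*(-31*x^2 - 21*x + 3) - 10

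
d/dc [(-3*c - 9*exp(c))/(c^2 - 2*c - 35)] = 3*(2*(c - 1)*(c + 3*exp(c)) + (3*exp(c) + 1)*(-c^2 + 2*c + 35))/(-c^2 + 2*c + 35)^2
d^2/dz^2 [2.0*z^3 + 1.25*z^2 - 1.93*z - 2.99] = 12.0*z + 2.5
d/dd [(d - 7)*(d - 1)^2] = 3*(d - 5)*(d - 1)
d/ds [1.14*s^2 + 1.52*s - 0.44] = 2.28*s + 1.52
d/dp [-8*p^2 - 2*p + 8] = -16*p - 2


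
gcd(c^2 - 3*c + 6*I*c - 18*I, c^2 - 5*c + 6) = c - 3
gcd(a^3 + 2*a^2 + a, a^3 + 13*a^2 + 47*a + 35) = a + 1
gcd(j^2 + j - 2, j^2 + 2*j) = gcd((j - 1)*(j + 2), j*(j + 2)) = j + 2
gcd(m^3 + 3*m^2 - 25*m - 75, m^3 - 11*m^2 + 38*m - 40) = m - 5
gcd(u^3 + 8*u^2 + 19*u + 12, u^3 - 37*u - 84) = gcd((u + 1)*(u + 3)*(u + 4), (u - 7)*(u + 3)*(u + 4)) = u^2 + 7*u + 12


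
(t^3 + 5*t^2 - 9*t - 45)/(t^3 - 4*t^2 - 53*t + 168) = (t^2 + 8*t + 15)/(t^2 - t - 56)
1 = 1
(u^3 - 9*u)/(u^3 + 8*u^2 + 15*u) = (u - 3)/(u + 5)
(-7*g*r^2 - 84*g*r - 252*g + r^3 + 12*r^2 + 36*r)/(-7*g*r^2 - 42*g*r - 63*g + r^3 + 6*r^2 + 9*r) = (r^2 + 12*r + 36)/(r^2 + 6*r + 9)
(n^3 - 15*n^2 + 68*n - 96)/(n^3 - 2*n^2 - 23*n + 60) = (n - 8)/(n + 5)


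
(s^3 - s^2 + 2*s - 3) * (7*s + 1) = 7*s^4 - 6*s^3 + 13*s^2 - 19*s - 3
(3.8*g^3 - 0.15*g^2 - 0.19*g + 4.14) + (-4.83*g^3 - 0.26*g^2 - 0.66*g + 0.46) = -1.03*g^3 - 0.41*g^2 - 0.85*g + 4.6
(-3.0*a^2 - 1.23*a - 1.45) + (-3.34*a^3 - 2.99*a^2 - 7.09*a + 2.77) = -3.34*a^3 - 5.99*a^2 - 8.32*a + 1.32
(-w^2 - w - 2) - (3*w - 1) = -w^2 - 4*w - 1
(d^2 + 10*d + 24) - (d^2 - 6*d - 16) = 16*d + 40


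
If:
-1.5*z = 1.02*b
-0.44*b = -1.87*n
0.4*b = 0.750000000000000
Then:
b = 1.88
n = 0.44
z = -1.28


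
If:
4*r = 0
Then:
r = 0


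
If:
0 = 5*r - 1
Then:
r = 1/5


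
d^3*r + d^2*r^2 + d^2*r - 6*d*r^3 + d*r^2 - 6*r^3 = (d - 2*r)*(d + 3*r)*(d*r + r)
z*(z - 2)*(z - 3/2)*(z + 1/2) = z^4 - 3*z^3 + 5*z^2/4 + 3*z/2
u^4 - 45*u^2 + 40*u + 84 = (u - 6)*(u - 2)*(u + 1)*(u + 7)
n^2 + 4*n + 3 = (n + 1)*(n + 3)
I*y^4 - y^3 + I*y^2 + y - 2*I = (y - 1)*(y - I)*(y + 2*I)*(I*y + I)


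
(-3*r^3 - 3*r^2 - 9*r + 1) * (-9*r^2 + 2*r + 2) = 27*r^5 + 21*r^4 + 69*r^3 - 33*r^2 - 16*r + 2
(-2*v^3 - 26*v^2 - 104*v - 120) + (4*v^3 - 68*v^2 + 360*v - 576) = 2*v^3 - 94*v^2 + 256*v - 696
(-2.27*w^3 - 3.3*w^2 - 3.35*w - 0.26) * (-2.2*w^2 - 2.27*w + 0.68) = 4.994*w^5 + 12.4129*w^4 + 13.3174*w^3 + 5.9325*w^2 - 1.6878*w - 0.1768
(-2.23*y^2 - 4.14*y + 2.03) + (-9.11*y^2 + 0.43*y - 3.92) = -11.34*y^2 - 3.71*y - 1.89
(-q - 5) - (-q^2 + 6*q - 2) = q^2 - 7*q - 3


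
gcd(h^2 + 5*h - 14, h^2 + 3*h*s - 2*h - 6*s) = h - 2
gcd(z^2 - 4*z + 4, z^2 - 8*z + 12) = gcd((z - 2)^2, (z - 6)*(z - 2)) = z - 2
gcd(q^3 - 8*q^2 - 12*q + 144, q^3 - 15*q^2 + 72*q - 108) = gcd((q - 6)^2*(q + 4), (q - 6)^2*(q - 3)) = q^2 - 12*q + 36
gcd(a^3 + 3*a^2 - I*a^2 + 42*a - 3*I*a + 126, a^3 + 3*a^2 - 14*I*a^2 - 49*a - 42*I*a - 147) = a^2 + a*(3 - 7*I) - 21*I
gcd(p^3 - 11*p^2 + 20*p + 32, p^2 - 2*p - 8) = p - 4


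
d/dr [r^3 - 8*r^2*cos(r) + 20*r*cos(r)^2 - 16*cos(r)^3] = 8*r^2*sin(r) + 3*r^2 - 20*r*sin(2*r) - 16*r*cos(r) + 48*sin(r)*cos(r)^2 + 20*cos(r)^2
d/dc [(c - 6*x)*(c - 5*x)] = 2*c - 11*x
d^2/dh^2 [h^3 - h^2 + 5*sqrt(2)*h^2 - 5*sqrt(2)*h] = 6*h - 2 + 10*sqrt(2)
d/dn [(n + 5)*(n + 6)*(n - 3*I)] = 3*n^2 + n*(22 - 6*I) + 30 - 33*I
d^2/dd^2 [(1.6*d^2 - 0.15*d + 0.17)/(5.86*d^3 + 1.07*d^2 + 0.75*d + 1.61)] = (109.88672*d^6 - 30.90564*d^5 + 22.217604*d^4 - 195.873066*d^3 + 6.095058*d^2 - 7.254312*d + 8.262502)/(201.230056*d^9 + 110.230116*d^8 + 97.391442*d^7 + 195.301211*d^6 + 73.034907*d^5 + 49.791192*d^4 + 53.743143*d^3 + 11.037516*d^2 + 5.832225*d + 4.173281)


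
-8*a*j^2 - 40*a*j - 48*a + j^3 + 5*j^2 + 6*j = (-8*a + j)*(j + 2)*(j + 3)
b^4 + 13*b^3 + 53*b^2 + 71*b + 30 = (b + 1)^2*(b + 5)*(b + 6)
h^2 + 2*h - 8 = (h - 2)*(h + 4)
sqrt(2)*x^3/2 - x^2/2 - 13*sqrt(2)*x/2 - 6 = (x - 3*sqrt(2))*(x + 2*sqrt(2))*(sqrt(2)*x/2 + 1/2)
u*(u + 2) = u^2 + 2*u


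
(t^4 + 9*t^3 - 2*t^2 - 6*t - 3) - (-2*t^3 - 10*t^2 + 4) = t^4 + 11*t^3 + 8*t^2 - 6*t - 7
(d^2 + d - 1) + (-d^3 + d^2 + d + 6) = -d^3 + 2*d^2 + 2*d + 5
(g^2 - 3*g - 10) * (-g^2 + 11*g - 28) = -g^4 + 14*g^3 - 51*g^2 - 26*g + 280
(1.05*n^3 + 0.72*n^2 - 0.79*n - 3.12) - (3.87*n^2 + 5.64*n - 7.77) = 1.05*n^3 - 3.15*n^2 - 6.43*n + 4.65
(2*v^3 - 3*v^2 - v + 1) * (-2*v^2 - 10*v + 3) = -4*v^5 - 14*v^4 + 38*v^3 - v^2 - 13*v + 3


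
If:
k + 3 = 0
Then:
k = -3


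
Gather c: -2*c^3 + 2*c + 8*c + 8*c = -2*c^3 + 18*c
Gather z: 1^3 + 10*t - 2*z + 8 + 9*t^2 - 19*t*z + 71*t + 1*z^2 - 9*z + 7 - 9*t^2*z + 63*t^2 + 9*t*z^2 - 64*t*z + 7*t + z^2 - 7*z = 72*t^2 + 88*t + z^2*(9*t + 2) + z*(-9*t^2 - 83*t - 18) + 16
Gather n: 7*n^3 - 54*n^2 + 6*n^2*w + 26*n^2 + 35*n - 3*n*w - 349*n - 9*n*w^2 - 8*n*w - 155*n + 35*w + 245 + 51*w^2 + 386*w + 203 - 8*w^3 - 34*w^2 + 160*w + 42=7*n^3 + n^2*(6*w - 28) + n*(-9*w^2 - 11*w - 469) - 8*w^3 + 17*w^2 + 581*w + 490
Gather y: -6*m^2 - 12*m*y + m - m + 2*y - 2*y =-6*m^2 - 12*m*y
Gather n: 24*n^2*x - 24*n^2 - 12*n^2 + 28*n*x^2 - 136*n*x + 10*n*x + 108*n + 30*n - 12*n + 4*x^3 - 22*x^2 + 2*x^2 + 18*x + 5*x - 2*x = n^2*(24*x - 36) + n*(28*x^2 - 126*x + 126) + 4*x^3 - 20*x^2 + 21*x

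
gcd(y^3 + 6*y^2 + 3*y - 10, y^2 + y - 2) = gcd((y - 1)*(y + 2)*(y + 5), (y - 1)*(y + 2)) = y^2 + y - 2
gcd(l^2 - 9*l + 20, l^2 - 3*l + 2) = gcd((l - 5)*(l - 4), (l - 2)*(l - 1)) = 1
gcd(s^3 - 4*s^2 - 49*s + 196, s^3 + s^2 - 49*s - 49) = s^2 - 49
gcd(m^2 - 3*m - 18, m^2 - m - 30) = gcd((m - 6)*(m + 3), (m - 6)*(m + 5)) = m - 6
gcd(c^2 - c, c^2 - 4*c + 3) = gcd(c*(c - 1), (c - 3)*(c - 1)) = c - 1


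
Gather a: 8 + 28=36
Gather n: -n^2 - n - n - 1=-n^2 - 2*n - 1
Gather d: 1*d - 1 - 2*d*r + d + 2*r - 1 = d*(2 - 2*r) + 2*r - 2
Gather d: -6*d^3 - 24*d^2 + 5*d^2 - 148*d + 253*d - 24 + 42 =-6*d^3 - 19*d^2 + 105*d + 18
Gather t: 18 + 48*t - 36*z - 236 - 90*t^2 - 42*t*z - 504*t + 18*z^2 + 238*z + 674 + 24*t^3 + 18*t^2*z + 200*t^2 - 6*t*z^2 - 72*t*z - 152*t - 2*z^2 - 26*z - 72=24*t^3 + t^2*(18*z + 110) + t*(-6*z^2 - 114*z - 608) + 16*z^2 + 176*z + 384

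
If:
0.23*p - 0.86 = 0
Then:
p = 3.74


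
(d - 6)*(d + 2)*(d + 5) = d^3 + d^2 - 32*d - 60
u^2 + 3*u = u*(u + 3)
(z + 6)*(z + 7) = z^2 + 13*z + 42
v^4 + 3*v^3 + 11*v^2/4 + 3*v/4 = v*(v + 1/2)*(v + 1)*(v + 3/2)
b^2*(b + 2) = b^3 + 2*b^2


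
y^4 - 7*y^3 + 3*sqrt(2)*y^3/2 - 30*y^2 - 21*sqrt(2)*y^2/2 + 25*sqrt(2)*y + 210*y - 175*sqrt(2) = (y - 7)*(y - 5*sqrt(2)/2)*(y - sqrt(2))*(y + 5*sqrt(2))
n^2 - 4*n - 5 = (n - 5)*(n + 1)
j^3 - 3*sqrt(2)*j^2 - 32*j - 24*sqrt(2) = (j - 6*sqrt(2))*(j + sqrt(2))*(j + 2*sqrt(2))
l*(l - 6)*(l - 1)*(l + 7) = l^4 - 43*l^2 + 42*l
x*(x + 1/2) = x^2 + x/2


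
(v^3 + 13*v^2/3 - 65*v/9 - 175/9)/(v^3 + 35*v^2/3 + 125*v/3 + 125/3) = (v - 7/3)/(v + 5)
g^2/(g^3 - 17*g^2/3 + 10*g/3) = 3*g/(3*g^2 - 17*g + 10)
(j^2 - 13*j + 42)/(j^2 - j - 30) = (j - 7)/(j + 5)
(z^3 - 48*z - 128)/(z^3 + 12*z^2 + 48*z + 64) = (z - 8)/(z + 4)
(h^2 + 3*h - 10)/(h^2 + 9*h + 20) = (h - 2)/(h + 4)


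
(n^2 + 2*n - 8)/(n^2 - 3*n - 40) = (-n^2 - 2*n + 8)/(-n^2 + 3*n + 40)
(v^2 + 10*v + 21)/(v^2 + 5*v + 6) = (v + 7)/(v + 2)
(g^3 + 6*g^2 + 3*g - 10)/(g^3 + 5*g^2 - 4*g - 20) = (g - 1)/(g - 2)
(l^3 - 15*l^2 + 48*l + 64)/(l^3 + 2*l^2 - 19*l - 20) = (l^2 - 16*l + 64)/(l^2 + l - 20)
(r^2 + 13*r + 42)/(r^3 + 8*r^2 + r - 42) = (r + 6)/(r^2 + r - 6)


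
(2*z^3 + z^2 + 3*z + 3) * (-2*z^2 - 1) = -4*z^5 - 2*z^4 - 8*z^3 - 7*z^2 - 3*z - 3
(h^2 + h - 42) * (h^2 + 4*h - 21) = h^4 + 5*h^3 - 59*h^2 - 189*h + 882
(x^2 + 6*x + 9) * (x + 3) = x^3 + 9*x^2 + 27*x + 27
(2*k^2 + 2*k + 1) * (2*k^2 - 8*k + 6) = 4*k^4 - 12*k^3 - 2*k^2 + 4*k + 6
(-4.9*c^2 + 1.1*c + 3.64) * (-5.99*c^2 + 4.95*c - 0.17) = 29.351*c^4 - 30.844*c^3 - 15.5256*c^2 + 17.831*c - 0.6188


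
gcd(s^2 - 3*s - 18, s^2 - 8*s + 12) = s - 6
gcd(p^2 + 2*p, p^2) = p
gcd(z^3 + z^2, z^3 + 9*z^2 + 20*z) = z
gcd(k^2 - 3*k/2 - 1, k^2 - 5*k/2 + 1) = k - 2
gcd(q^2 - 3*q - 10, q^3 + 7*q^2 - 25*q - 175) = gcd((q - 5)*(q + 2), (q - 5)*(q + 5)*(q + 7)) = q - 5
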